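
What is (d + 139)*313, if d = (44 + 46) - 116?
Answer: 35369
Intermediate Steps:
d = -26 (d = 90 - 116 = -26)
(d + 139)*313 = (-26 + 139)*313 = 113*313 = 35369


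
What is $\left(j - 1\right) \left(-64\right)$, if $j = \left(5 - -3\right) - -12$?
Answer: $-1216$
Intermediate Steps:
$j = 20$ ($j = \left(5 + 3\right) + 12 = 8 + 12 = 20$)
$\left(j - 1\right) \left(-64\right) = \left(20 - 1\right) \left(-64\right) = 19 \left(-64\right) = -1216$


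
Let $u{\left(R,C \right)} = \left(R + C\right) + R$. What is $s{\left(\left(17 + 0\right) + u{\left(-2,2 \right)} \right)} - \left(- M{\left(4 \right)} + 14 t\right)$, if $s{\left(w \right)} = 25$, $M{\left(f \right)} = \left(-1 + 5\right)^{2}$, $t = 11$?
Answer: $-113$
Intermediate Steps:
$u{\left(R,C \right)} = C + 2 R$ ($u{\left(R,C \right)} = \left(C + R\right) + R = C + 2 R$)
$M{\left(f \right)} = 16$ ($M{\left(f \right)} = 4^{2} = 16$)
$s{\left(\left(17 + 0\right) + u{\left(-2,2 \right)} \right)} - \left(- M{\left(4 \right)} + 14 t\right) = 25 + \left(16 - 154\right) = 25 - 138 = -113$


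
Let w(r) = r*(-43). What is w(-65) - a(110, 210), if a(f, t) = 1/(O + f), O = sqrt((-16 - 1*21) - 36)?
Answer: 34023425/12173 + I*sqrt(73)/12173 ≈ 2795.0 + 0.00070188*I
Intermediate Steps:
O = I*sqrt(73) (O = sqrt((-16 - 21) - 36) = sqrt(-37 - 36) = sqrt(-73) = I*sqrt(73) ≈ 8.544*I)
w(r) = -43*r
a(f, t) = 1/(f + I*sqrt(73)) (a(f, t) = 1/(I*sqrt(73) + f) = 1/(f + I*sqrt(73)))
w(-65) - a(110, 210) = -43*(-65) - 1/(110 + I*sqrt(73)) = 2795 - 1/(110 + I*sqrt(73))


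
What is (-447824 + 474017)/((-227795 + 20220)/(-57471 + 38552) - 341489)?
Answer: -165181789/2153474272 ≈ -0.076705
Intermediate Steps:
(-447824 + 474017)/((-227795 + 20220)/(-57471 + 38552) - 341489) = 26193/(-207575/(-18919) - 341489) = 26193/(-207575*(-1/18919) - 341489) = 26193/(207575/18919 - 341489) = 26193/(-6460422816/18919) = 26193*(-18919/6460422816) = -165181789/2153474272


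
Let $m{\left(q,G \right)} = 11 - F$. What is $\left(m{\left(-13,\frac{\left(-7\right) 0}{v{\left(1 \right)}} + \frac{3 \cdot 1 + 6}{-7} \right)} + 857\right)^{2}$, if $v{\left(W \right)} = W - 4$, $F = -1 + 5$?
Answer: $746496$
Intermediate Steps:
$F = 4$
$v{\left(W \right)} = -4 + W$ ($v{\left(W \right)} = W - 4 = -4 + W$)
$m{\left(q,G \right)} = 7$ ($m{\left(q,G \right)} = 11 - 4 = 7$)
$\left(m{\left(-13,\frac{\left(-7\right) 0}{v{\left(1 \right)}} + \frac{3 \cdot 1 + 6}{-7} \right)} + 857\right)^{2} = \left(7 + 857\right)^{2} = 864^{2} = 746496$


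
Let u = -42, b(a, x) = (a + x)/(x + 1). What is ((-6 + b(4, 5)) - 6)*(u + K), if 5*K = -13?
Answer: 4683/10 ≈ 468.30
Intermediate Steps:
b(a, x) = (a + x)/(1 + x)
K = -13/5 (K = (1/5)*(-13) = -13/5 ≈ -2.6000)
((-6 + b(4, 5)) - 6)*(u + K) = ((-6 + (4 + 5)/(1 + 5)) - 6)*(-42 - 13/5) = ((-6 + 9/6) - 6)*(-223/5) = ((-6 + (1/6)*9) - 6)*(-223/5) = ((-6 + 3/2) - 6)*(-223/5) = (-9/2 - 6)*(-223/5) = -21/2*(-223/5) = 4683/10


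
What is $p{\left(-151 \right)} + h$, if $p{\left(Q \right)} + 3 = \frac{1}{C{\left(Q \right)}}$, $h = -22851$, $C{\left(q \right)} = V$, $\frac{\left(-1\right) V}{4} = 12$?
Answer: $- \frac{1096993}{48} \approx -22854.0$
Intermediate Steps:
$V = -48$ ($V = \left(-4\right) 12 = -48$)
$C{\left(q \right)} = -48$
$p{\left(Q \right)} = - \frac{145}{48}$ ($p{\left(Q \right)} = -3 + \frac{1}{-48} = -3 - \frac{1}{48} = - \frac{145}{48}$)
$p{\left(-151 \right)} + h = - \frac{145}{48} - 22851 = - \frac{1096993}{48}$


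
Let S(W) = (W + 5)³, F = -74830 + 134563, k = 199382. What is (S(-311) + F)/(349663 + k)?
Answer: -3176987/61005 ≈ -52.078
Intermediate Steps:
F = 59733
S(W) = (5 + W)³
(S(-311) + F)/(349663 + k) = ((5 - 311)³ + 59733)/(349663 + 199382) = ((-306)³ + 59733)/549045 = (-28652616 + 59733)*(1/549045) = -28592883*1/549045 = -3176987/61005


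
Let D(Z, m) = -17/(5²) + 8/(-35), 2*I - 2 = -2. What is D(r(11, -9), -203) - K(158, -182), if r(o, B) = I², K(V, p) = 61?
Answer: -10834/175 ≈ -61.909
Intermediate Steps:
I = 0 (I = 1 + (½)*(-2) = 1 - 1 = 0)
r(o, B) = 0 (r(o, B) = 0² = 0)
D(Z, m) = -159/175 (D(Z, m) = -17/25 + 8*(-1/35) = -17*1/25 - 8/35 = -17/25 - 8/35 = -159/175)
D(r(11, -9), -203) - K(158, -182) = -159/175 - 1*61 = -159/175 - 61 = -10834/175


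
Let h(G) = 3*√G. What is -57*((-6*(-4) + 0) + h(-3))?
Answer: -1368 - 171*I*√3 ≈ -1368.0 - 296.18*I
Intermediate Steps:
-57*((-6*(-4) + 0) + h(-3)) = -57*((-6*(-4) + 0) + 3*√(-3)) = -57*((24 + 0) + 3*(I*√3)) = -57*(24 + 3*I*√3) = -1368 - 171*I*√3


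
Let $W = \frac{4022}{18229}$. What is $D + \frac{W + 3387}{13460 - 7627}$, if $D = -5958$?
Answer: $- \frac{633450946561}{106329757} \approx -5957.4$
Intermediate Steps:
$W = \frac{4022}{18229}$ ($W = 4022 \cdot \frac{1}{18229} = \frac{4022}{18229} \approx 0.22064$)
$D + \frac{W + 3387}{13460 - 7627} = -5958 + \frac{\frac{4022}{18229} + 3387}{13460 - 7627} = -5958 + \frac{61745645}{18229 \cdot 5833} = -5958 + \frac{61745645}{18229} \cdot \frac{1}{5833} = -5958 + \frac{61745645}{106329757} = - \frac{633450946561}{106329757}$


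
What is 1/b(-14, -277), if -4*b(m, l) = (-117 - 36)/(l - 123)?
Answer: -1600/153 ≈ -10.458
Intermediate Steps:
b(m, l) = 153/(4*(-123 + l)) (b(m, l) = -(-117 - 36)/(4*(l - 123)) = -(-153)/(4*(-123 + l)) = 153/(4*(-123 + l)))
1/b(-14, -277) = 1/(153/(4*(-123 - 277))) = 1/((153/4)/(-400)) = 1/((153/4)*(-1/400)) = 1/(-153/1600) = -1600/153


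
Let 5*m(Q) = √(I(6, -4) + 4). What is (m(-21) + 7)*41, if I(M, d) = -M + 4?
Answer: 287 + 41*√2/5 ≈ 298.60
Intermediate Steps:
I(M, d) = 4 - M
m(Q) = √2/5 (m(Q) = √((4 - 1*6) + 4)/5 = √((4 - 6) + 4)/5 = √(-2 + 4)/5 = √2/5)
(m(-21) + 7)*41 = (√2/5 + 7)*41 = (7 + √2/5)*41 = 287 + 41*√2/5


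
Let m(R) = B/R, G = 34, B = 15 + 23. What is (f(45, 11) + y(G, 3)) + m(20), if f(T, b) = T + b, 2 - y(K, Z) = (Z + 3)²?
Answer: 239/10 ≈ 23.900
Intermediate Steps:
B = 38
y(K, Z) = 2 - (3 + Z)² (y(K, Z) = 2 - (Z + 3)² = 2 - (3 + Z)²)
m(R) = 38/R
(f(45, 11) + y(G, 3)) + m(20) = ((45 + 11) + (2 - (3 + 3)²)) + 38/20 = (56 + (2 - 1*6²)) + 38*(1/20) = (56 + (2 - 1*36)) + 19/10 = (56 + (2 - 36)) + 19/10 = (56 - 34) + 19/10 = 22 + 19/10 = 239/10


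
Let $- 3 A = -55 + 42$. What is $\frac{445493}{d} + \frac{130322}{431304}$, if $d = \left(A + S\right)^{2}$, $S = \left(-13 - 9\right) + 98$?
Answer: $\frac{868427723965}{12525283812} \approx 69.334$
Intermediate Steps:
$A = \frac{13}{3}$ ($A = - \frac{-55 + 42}{3} = \left(- \frac{1}{3}\right) \left(-13\right) = \frac{13}{3} \approx 4.3333$)
$S = 76$ ($S = -22 + 98 = 76$)
$d = \frac{58081}{9}$ ($d = \left(\frac{13}{3} + 76\right)^{2} = \left(\frac{241}{3}\right)^{2} = \frac{58081}{9} \approx 6453.4$)
$\frac{445493}{d} + \frac{130322}{431304} = \frac{445493}{\frac{58081}{9}} + \frac{130322}{431304} = 445493 \cdot \frac{9}{58081} + 130322 \cdot \frac{1}{431304} = \frac{4009437}{58081} + \frac{65161}{215652} = \frac{868427723965}{12525283812}$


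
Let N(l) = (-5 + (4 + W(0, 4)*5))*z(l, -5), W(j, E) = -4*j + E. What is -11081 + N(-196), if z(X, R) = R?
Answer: -11176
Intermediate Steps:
W(j, E) = E - 4*j
N(l) = -95 (N(l) = (-5 + (4 + (4 - 4*0)*5))*(-5) = (-5 + (4 + (4 + 0)*5))*(-5) = (-5 + (4 + 4*5))*(-5) = (-5 + (4 + 20))*(-5) = (-5 + 24)*(-5) = 19*(-5) = -95)
-11081 + N(-196) = -11081 - 95 = -11176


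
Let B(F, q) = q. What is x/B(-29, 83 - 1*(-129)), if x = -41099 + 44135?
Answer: 759/53 ≈ 14.321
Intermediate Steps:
x = 3036
x/B(-29, 83 - 1*(-129)) = 3036/(83 - 1*(-129)) = 3036/(83 + 129) = 3036/212 = 3036*(1/212) = 759/53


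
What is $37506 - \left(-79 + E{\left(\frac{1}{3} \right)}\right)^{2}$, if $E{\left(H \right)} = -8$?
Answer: $29937$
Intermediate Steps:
$37506 - \left(-79 + E{\left(\frac{1}{3} \right)}\right)^{2} = 37506 - \left(-79 - 8\right)^{2} = 37506 - \left(-87\right)^{2} = 37506 - 7569 = 29937$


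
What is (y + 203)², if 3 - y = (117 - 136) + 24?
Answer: 40401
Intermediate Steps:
y = -2 (y = 3 - ((117 - 136) + 24) = 3 - (-19 + 24) = 3 - 1*5 = 3 - 5 = -2)
(y + 203)² = (-2 + 203)² = 201² = 40401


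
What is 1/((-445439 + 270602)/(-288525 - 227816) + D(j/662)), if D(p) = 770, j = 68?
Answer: 516341/397757407 ≈ 0.0012981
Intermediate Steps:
1/((-445439 + 270602)/(-288525 - 227816) + D(j/662)) = 1/((-445439 + 270602)/(-288525 - 227816) + 770) = 1/(-174837/(-516341) + 770) = 1/(-174837*(-1/516341) + 770) = 1/(174837/516341 + 770) = 1/(397757407/516341) = 516341/397757407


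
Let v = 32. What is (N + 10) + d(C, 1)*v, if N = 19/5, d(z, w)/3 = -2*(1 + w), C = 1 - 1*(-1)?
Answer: -1851/5 ≈ -370.20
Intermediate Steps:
C = 2 (C = 1 + 1 = 2)
d(z, w) = -6 - 6*w (d(z, w) = 3*(-2*(1 + w)) = 3*(-2 - 2*w) = -6 - 6*w)
N = 19/5 (N = 19*(1/5) = 19/5 ≈ 3.8000)
(N + 10) + d(C, 1)*v = (19/5 + 10) + (-6 - 6*1)*32 = 69/5 + (-6 - 6)*32 = 69/5 - 12*32 = 69/5 - 384 = -1851/5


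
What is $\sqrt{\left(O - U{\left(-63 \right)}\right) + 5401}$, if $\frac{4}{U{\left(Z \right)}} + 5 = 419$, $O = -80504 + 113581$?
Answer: $\frac{4 \sqrt{11449607}}{69} \approx 196.16$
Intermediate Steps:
$O = 33077$
$U{\left(Z \right)} = \frac{2}{207}$ ($U{\left(Z \right)} = \frac{4}{-5 + 419} = \frac{4}{414} = 4 \cdot \frac{1}{414} = \frac{2}{207}$)
$\sqrt{\left(O - U{\left(-63 \right)}\right) + 5401} = \sqrt{\left(33077 - \frac{2}{207}\right) + 5401} = \sqrt{\frac{6846937}{207} + 5401} = \sqrt{\frac{7964944}{207}} = \frac{4 \sqrt{11449607}}{69}$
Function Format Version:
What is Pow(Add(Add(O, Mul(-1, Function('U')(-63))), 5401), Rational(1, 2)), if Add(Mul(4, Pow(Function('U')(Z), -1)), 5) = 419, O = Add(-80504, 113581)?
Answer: Mul(Rational(4, 69), Pow(11449607, Rational(1, 2))) ≈ 196.16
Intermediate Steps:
O = 33077
Function('U')(Z) = Rational(2, 207) (Function('U')(Z) = Mul(4, Pow(Add(-5, 419), -1)) = Mul(4, Pow(414, -1)) = Mul(4, Rational(1, 414)) = Rational(2, 207))
Pow(Add(Add(O, Mul(-1, Function('U')(-63))), 5401), Rational(1, 2)) = Pow(Add(Add(33077, Mul(-1, Rational(2, 207))), 5401), Rational(1, 2)) = Pow(Add(Add(33077, Rational(-2, 207)), 5401), Rational(1, 2)) = Pow(Add(Rational(6846937, 207), 5401), Rational(1, 2)) = Pow(Rational(7964944, 207), Rational(1, 2)) = Mul(Rational(4, 69), Pow(11449607, Rational(1, 2)))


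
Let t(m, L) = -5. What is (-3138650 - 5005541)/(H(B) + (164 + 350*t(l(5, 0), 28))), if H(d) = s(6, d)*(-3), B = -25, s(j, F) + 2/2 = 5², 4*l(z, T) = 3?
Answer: 8144191/1658 ≈ 4912.1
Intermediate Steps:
l(z, T) = ¾ (l(z, T) = (¼)*3 = ¾)
s(j, F) = 24 (s(j, F) = -1 + 5² = -1 + 25 = 24)
H(d) = -72 (H(d) = 24*(-3) = -72)
(-3138650 - 5005541)/(H(B) + (164 + 350*t(l(5, 0), 28))) = (-3138650 - 5005541)/(-72 + (164 + 350*(-5))) = -8144191/(-72 + (164 - 1750)) = -8144191/(-72 - 1586) = -8144191/(-1658) = -8144191*(-1/1658) = 8144191/1658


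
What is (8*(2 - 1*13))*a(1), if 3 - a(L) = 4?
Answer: 88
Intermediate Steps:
a(L) = -1 (a(L) = 3 - 1*4 = 3 - 4 = -1)
(8*(2 - 1*13))*a(1) = (8*(2 - 1*13))*(-1) = (8*(2 - 13))*(-1) = (8*(-11))*(-1) = -88*(-1) = 88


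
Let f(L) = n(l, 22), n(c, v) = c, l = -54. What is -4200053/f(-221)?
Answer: 4200053/54 ≈ 77779.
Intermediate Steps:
f(L) = -54
-4200053/f(-221) = -4200053/(-54) = -4200053*(-1/54) = 4200053/54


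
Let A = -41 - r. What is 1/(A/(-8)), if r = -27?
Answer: 4/7 ≈ 0.57143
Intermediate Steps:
A = -14 (A = -41 - 1*(-27) = -41 + 27 = -14)
1/(A/(-8)) = 1/(-14/(-8)) = 1/(-14*(-1/8)) = 1/(7/4) = 4/7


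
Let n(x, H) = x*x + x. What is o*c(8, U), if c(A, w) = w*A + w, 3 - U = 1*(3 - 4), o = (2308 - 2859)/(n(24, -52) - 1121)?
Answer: 19836/521 ≈ 38.073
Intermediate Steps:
n(x, H) = x + x² (n(x, H) = x² + x = x + x²)
o = 551/521 (o = (2308 - 2859)/(24*(1 + 24) - 1121) = -551/(24*25 - 1121) = -551/(600 - 1121) = -551/(-521) = -551*(-1/521) = 551/521 ≈ 1.0576)
U = 4 (U = 3 - (3 - 4) = 3 - (-1) = 3 - 1*(-1) = 3 + 1 = 4)
c(A, w) = w + A*w (c(A, w) = A*w + w = w + A*w)
o*c(8, U) = 551*(4*(1 + 8))/521 = 551*(4*9)/521 = (551/521)*36 = 19836/521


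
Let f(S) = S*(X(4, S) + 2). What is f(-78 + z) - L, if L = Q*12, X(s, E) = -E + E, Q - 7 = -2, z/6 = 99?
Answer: 972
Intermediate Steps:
z = 594 (z = 6*99 = 594)
Q = 5 (Q = 7 - 2 = 5)
X(s, E) = 0
L = 60 (L = 5*12 = 60)
f(S) = 2*S (f(S) = S*(0 + 2) = S*2 = 2*S)
f(-78 + z) - L = 2*(-78 + 594) - 1*60 = 2*516 - 60 = 1032 - 60 = 972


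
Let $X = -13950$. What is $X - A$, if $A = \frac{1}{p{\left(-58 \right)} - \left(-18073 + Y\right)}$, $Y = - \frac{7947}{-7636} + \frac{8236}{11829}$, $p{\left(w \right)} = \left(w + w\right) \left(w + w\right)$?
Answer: $- \frac{39725962654568394}{2847739251917} \approx -13950.0$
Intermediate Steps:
$p{\left(w \right)} = 4 w^{2}$ ($p{\left(w \right)} = 2 w 2 w = 4 w^{2}$)
$Y = \frac{156895159}{90326244}$ ($Y = \left(-7947\right) \left(- \frac{1}{7636}\right) + 8236 \cdot \frac{1}{11829} = \frac{7947}{7636} + \frac{8236}{11829} = \frac{156895159}{90326244} \approx 1.737$)
$A = \frac{90326244}{2847739251917}$ ($A = \frac{1}{4 \left(-58\right)^{2} + \left(18073 - \frac{156895159}{90326244}\right)} = \frac{1}{4 \cdot 3364 + \left(18073 - \frac{156895159}{90326244}\right)} = \frac{1}{13456 + \frac{1632309312653}{90326244}} = \frac{1}{\frac{2847739251917}{90326244}} = \frac{90326244}{2847739251917} \approx 3.1719 \cdot 10^{-5}$)
$X - A = -13950 - \frac{90326244}{2847739251917} = - \frac{39725962654568394}{2847739251917}$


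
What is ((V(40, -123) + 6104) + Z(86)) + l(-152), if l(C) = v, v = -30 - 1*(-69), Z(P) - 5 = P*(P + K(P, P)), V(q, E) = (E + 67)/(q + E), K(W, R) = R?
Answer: 1738076/83 ≈ 20941.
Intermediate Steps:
V(q, E) = (67 + E)/(E + q)
Z(P) = 5 + 2*P² (Z(P) = 5 + P*(P + P) = 5 + P*(2*P) = 5 + 2*P²)
v = 39 (v = -30 + 69 = 39)
l(C) = 39
((V(40, -123) + 6104) + Z(86)) + l(-152) = (((67 - 123)/(-123 + 40) + 6104) + (5 + 2*86²)) + 39 = ((-56/(-83) + 6104) + (5 + 2*7396)) + 39 = ((-1/83*(-56) + 6104) + (5 + 14792)) + 39 = ((56/83 + 6104) + 14797) + 39 = (506688/83 + 14797) + 39 = 1734839/83 + 39 = 1738076/83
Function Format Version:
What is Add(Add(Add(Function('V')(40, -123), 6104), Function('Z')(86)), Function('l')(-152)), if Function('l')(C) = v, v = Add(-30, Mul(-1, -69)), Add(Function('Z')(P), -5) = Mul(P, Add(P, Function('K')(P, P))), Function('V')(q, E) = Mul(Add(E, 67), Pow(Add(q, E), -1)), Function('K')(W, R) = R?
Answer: Rational(1738076, 83) ≈ 20941.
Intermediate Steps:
Function('V')(q, E) = Mul(Pow(Add(E, q), -1), Add(67, E)) (Function('V')(q, E) = Mul(Add(67, E), Pow(Add(E, q), -1)) = Mul(Pow(Add(E, q), -1), Add(67, E)))
Function('Z')(P) = Add(5, Mul(2, Pow(P, 2))) (Function('Z')(P) = Add(5, Mul(P, Add(P, P))) = Add(5, Mul(P, Mul(2, P))) = Add(5, Mul(2, Pow(P, 2))))
v = 39 (v = Add(-30, 69) = 39)
Function('l')(C) = 39
Add(Add(Add(Function('V')(40, -123), 6104), Function('Z')(86)), Function('l')(-152)) = Add(Add(Add(Mul(Pow(Add(-123, 40), -1), Add(67, -123)), 6104), Add(5, Mul(2, Pow(86, 2)))), 39) = Add(Add(Add(Mul(Pow(-83, -1), -56), 6104), Add(5, Mul(2, 7396))), 39) = Add(Add(Add(Mul(Rational(-1, 83), -56), 6104), Add(5, 14792)), 39) = Add(Add(Add(Rational(56, 83), 6104), 14797), 39) = Add(Add(Rational(506688, 83), 14797), 39) = Add(Rational(1734839, 83), 39) = Rational(1738076, 83)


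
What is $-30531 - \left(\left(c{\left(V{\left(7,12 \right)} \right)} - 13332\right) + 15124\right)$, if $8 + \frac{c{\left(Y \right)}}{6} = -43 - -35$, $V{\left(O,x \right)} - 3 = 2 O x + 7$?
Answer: $-32227$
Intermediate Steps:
$V{\left(O,x \right)} = 10 + 2 O x$ ($V{\left(O,x \right)} = 3 + \left(2 O x + 7\right) = 3 + \left(7 + 2 O x\right) = 10 + 2 O x$)
$c{\left(Y \right)} = -96$ ($c{\left(Y \right)} = -48 + 6 \left(-43 - -35\right) = -48 + 6 \left(-43 + 35\right) = -48 + 6 \left(-8\right) = -48 - 48 = -96$)
$-30531 - \left(\left(c{\left(V{\left(7,12 \right)} \right)} - 13332\right) + 15124\right) = -30531 - \left(\left(-96 - 13332\right) + 15124\right) = -30531 - \left(-13428 + 15124\right) = -30531 - 1696 = -32227$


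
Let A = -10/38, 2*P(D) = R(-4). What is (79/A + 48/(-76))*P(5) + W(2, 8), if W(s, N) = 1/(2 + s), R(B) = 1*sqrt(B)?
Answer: 1/4 - 28579*I/95 ≈ 0.25 - 300.83*I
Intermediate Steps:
R(B) = sqrt(B)
P(D) = I (P(D) = sqrt(-4)/2 = (2*I)/2 = I)
A = -5/19 (A = -10*1/38 = -5/19 ≈ -0.26316)
(79/A + 48/(-76))*P(5) + W(2, 8) = (79/(-5/19) + 48/(-76))*I + 1/(2 + 2) = (79*(-19/5) + 48*(-1/76))*I + 1/4 = (-1501/5 - 12/19)*I + 1/4 = -28579*I/95 + 1/4 = 1/4 - 28579*I/95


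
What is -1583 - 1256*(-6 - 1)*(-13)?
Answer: -115879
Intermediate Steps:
-1583 - 1256*(-6 - 1)*(-13) = -1583 - (-8792)*(-13) = -1583 - 1256*91 = -1583 - 114296 = -115879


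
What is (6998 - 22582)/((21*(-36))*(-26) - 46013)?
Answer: 15584/26357 ≈ 0.59127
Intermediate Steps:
(6998 - 22582)/((21*(-36))*(-26) - 46013) = -15584/(-756*(-26) - 46013) = -15584/(19656 - 46013) = -15584/(-26357) = -15584*(-1/26357) = 15584/26357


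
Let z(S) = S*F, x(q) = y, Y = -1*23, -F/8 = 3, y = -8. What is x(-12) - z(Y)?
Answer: -560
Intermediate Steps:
F = -24 (F = -8*3 = -24)
Y = -23
x(q) = -8
z(S) = -24*S (z(S) = S*(-24) = -24*S)
x(-12) - z(Y) = -8 - (-24)*(-23) = -8 - 1*552 = -8 - 552 = -560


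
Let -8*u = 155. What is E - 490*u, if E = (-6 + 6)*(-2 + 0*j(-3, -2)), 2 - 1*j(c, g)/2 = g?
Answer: 37975/4 ≈ 9493.8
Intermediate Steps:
u = -155/8 (u = -⅛*155 = -155/8 ≈ -19.375)
j(c, g) = 4 - 2*g
E = 0 (E = (-6 + 6)*(-2 + 0*(4 - 2*(-2))) = 0*(-2 + 0*(4 + 4)) = 0*(-2 + 0*8) = 0*(-2 + 0) = 0*(-2) = 0)
E - 490*u = 0 - 490*(-155/8) = 0 + 37975/4 = 37975/4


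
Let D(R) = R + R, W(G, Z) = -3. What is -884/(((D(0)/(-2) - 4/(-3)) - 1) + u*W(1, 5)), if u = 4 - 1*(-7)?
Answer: 1326/49 ≈ 27.061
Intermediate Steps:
u = 11 (u = 4 + 7 = 11)
D(R) = 2*R
-884/(((D(0)/(-2) - 4/(-3)) - 1) + u*W(1, 5)) = -884/((((2*0)/(-2) - 4/(-3)) - 1) + 11*(-3)) = -884/(((0*(-½) - 4*(-⅓)) - 1) - 33) = -884/(((0 + 4/3) - 1) - 33) = -884/((4/3 - 1) - 33) = -884/(⅓ - 33) = -884/(-98/3) = -884*(-3/98) = 1326/49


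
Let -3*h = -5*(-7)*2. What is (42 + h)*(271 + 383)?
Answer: 12208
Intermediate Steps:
h = -70/3 (h = -(-5*(-7))*2/3 = -35*2/3 = -1/3*70 = -70/3 ≈ -23.333)
(42 + h)*(271 + 383) = (42 - 70/3)*(271 + 383) = (56/3)*654 = 12208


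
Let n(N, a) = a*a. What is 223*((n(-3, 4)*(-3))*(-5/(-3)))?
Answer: -17840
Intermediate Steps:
n(N, a) = a**2
223*((n(-3, 4)*(-3))*(-5/(-3))) = 223*((4**2*(-3))*(-5/(-3))) = 223*((16*(-3))*(-5*(-1/3))) = 223*(-48*5/3) = 223*(-80) = -17840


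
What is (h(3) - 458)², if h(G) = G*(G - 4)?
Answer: 212521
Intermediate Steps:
h(G) = G*(-4 + G)
(h(3) - 458)² = (3*(-4 + 3) - 458)² = (3*(-1) - 458)² = (-3 - 458)² = (-461)² = 212521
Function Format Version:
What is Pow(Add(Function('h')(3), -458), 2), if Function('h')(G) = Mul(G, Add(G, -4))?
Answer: 212521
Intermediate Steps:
Function('h')(G) = Mul(G, Add(-4, G))
Pow(Add(Function('h')(3), -458), 2) = Pow(Add(Mul(3, Add(-4, 3)), -458), 2) = Pow(Add(Mul(3, -1), -458), 2) = Pow(Add(-3, -458), 2) = Pow(-461, 2) = 212521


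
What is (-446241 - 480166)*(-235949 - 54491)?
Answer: 269065649080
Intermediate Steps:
(-446241 - 480166)*(-235949 - 54491) = -926407*(-290440) = 269065649080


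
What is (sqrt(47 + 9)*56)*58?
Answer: 6496*sqrt(14) ≈ 24306.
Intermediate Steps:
(sqrt(47 + 9)*56)*58 = (sqrt(56)*56)*58 = ((2*sqrt(14))*56)*58 = (112*sqrt(14))*58 = 6496*sqrt(14)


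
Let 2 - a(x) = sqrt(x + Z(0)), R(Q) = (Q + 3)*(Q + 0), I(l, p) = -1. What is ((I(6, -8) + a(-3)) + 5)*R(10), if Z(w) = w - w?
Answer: 780 - 130*I*sqrt(3) ≈ 780.0 - 225.17*I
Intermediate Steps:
Z(w) = 0
R(Q) = Q*(3 + Q) (R(Q) = (3 + Q)*Q = Q*(3 + Q))
a(x) = 2 - sqrt(x) (a(x) = 2 - sqrt(x + 0) = 2 - sqrt(x))
((I(6, -8) + a(-3)) + 5)*R(10) = ((-1 + (2 - sqrt(-3))) + 5)*(10*(3 + 10)) = ((-1 + (2 - I*sqrt(3))) + 5)*(10*13) = ((-1 + (2 - I*sqrt(3))) + 5)*130 = ((1 - I*sqrt(3)) + 5)*130 = (6 - I*sqrt(3))*130 = 780 - 130*I*sqrt(3)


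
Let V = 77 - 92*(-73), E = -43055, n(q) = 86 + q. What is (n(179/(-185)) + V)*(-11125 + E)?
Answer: -13788116496/37 ≈ -3.7265e+8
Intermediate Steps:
V = 6793 (V = 77 + 6716 = 6793)
(n(179/(-185)) + V)*(-11125 + E) = ((86 + 179/(-185)) + 6793)*(-11125 - 43055) = ((86 + 179*(-1/185)) + 6793)*(-54180) = ((86 - 179/185) + 6793)*(-54180) = (15731/185 + 6793)*(-54180) = (1272436/185)*(-54180) = -13788116496/37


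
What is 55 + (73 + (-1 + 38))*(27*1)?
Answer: 3025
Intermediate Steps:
55 + (73 + (-1 + 38))*(27*1) = 55 + (73 + 37)*27 = 55 + 110*27 = 55 + 2970 = 3025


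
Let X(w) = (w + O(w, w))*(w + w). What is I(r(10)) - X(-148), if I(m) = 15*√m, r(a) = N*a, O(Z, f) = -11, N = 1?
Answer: -47064 + 15*√10 ≈ -47017.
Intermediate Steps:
r(a) = a (r(a) = 1*a = a)
X(w) = 2*w*(-11 + w) (X(w) = (w - 11)*(w + w) = (-11 + w)*(2*w) = 2*w*(-11 + w))
I(r(10)) - X(-148) = 15*√10 - 2*(-148)*(-11 - 148) = 15*√10 - 2*(-148)*(-159) = 15*√10 - 1*47064 = 15*√10 - 47064 = -47064 + 15*√10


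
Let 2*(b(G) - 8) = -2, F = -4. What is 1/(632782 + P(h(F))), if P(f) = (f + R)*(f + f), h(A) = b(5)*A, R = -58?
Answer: 1/637598 ≈ 1.5684e-6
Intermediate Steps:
b(G) = 7 (b(G) = 8 + (½)*(-2) = 8 - 1 = 7)
h(A) = 7*A
P(f) = 2*f*(-58 + f) (P(f) = (f - 58)*(f + f) = (-58 + f)*(2*f) = 2*f*(-58 + f))
1/(632782 + P(h(F))) = 1/(632782 + 2*(7*(-4))*(-58 + 7*(-4))) = 1/(632782 + 2*(-28)*(-58 - 28)) = 1/(632782 + 2*(-28)*(-86)) = 1/(632782 + 4816) = 1/637598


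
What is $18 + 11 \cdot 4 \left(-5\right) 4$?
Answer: $-862$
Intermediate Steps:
$18 + 11 \cdot 4 \left(-5\right) 4 = 18 + 11 \left(\left(-20\right) 4\right) = 18 + 11 \left(-80\right) = 18 - 880 = -862$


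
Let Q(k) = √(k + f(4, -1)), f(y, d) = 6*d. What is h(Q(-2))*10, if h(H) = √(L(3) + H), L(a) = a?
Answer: 10*√(3 + 2*I*√2) ≈ 18.872 + 7.4937*I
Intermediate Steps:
Q(k) = √(-6 + k) (Q(k) = √(k + 6*(-1)) = √(k - 6) = √(-6 + k))
h(H) = √(3 + H)
h(Q(-2))*10 = √(3 + √(-6 - 2))*10 = √(3 + √(-8))*10 = √(3 + 2*I*√2)*10 = 10*√(3 + 2*I*√2)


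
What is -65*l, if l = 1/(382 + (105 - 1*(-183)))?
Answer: -13/134 ≈ -0.097015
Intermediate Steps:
l = 1/670 (l = 1/(382 + (105 + 183)) = 1/(382 + 288) = 1/670 ≈ 0.0014925)
-65*l = -65*1/670 = -13/134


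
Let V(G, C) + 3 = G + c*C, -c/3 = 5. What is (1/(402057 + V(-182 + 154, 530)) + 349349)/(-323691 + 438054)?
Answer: 137670056525/45067713588 ≈ 3.0547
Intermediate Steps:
c = -15 (c = -3*5 = -15)
V(G, C) = -3 + G - 15*C (V(G, C) = -3 + (G - 15*C) = -3 + G - 15*C)
(1/(402057 + V(-182 + 154, 530)) + 349349)/(-323691 + 438054) = (1/(402057 + (-3 + (-182 + 154) - 15*530)) + 349349)/(-323691 + 438054) = (1/(402057 + (-3 - 28 - 7950)) + 349349)/114363 = (1/(402057 - 7981) + 349349)*(1/114363) = (1/394076 + 349349)*(1/114363) = (137670056525/394076)*(1/114363) = 137670056525/45067713588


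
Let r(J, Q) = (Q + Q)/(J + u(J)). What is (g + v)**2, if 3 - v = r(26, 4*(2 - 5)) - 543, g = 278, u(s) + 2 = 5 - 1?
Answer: 33339076/49 ≈ 6.8039e+5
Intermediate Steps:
u(s) = 2 (u(s) = -2 + (5 - 1) = -2 + 4 = 2)
r(J, Q) = 2*Q/(2 + J) (r(J, Q) = (Q + Q)/(J + 2) = (2*Q)/(2 + J) = 2*Q/(2 + J))
v = 3828/7 (v = 3 - (2*(4*(2 - 5))/(2 + 26) - 543) = 3 - (2*(4*(-3))/28 - 543) = 3 - (2*(-12)*(1/28) - 543) = 3 - (-6/7 - 543) = 3 - 1*(-3807/7) = 3 + 3807/7 = 3828/7 ≈ 546.86)
(g + v)**2 = (278 + 3828/7)**2 = (5774/7)**2 = 33339076/49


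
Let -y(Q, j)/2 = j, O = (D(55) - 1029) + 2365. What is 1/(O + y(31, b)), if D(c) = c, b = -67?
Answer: 1/1525 ≈ 0.00065574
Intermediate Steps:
O = 1391 (O = (55 - 1029) + 2365 = -974 + 2365 = 1391)
y(Q, j) = -2*j
1/(O + y(31, b)) = 1/(1391 - 2*(-67)) = 1/(1391 + 134) = 1/1525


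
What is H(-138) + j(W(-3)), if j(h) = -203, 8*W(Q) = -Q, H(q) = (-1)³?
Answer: -204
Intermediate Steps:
H(q) = -1
W(Q) = -Q/8 (W(Q) = (-Q)/8 = -Q/8)
H(-138) + j(W(-3)) = -1 - 203 = -204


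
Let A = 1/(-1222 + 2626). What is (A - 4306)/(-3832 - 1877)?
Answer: 6045623/8015436 ≈ 0.75425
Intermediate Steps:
A = 1/1404 ≈ 0.00071225
(A - 4306)/(-3832 - 1877) = (1/1404 - 4306)/(-3832 - 1877) = -6045623/1404/(-5709) = -6045623/1404*(-1/5709) = 6045623/8015436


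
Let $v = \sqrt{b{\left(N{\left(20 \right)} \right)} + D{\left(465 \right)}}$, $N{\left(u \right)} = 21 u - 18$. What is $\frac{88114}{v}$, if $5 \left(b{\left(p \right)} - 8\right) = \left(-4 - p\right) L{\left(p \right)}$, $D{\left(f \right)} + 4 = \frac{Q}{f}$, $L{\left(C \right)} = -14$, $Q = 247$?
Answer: $\frac{88114 \sqrt{5036415}}{75817} \approx 2608.2$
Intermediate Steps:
$N{\left(u \right)} = -18 + 21 u$
$D{\left(f \right)} = -4 + \frac{247}{f}$
$b{\left(p \right)} = \frac{96}{5} + \frac{14 p}{5}$ ($b{\left(p \right)} = 8 + \frac{\left(-4 - p\right) \left(-14\right)}{5} = 8 + \frac{56 + 14 p}{5} = 8 + \left(\frac{56}{5} + \frac{14 p}{5}\right) = \frac{96}{5} + \frac{14 p}{5}$)
$v = \frac{7 \sqrt{5036415}}{465}$ ($v = \sqrt{\left(\frac{96}{5} + \frac{14 \left(-18 + 21 \cdot 20\right)}{5}\right) - \left(4 - \frac{247}{465}\right)} = \sqrt{\left(\frac{96}{5} + \frac{14 \left(-18 + 420\right)}{5}\right) + \left(-4 + 247 \cdot \frac{1}{465}\right)} = \sqrt{\left(\frac{96}{5} + \frac{14}{5} \cdot 402\right) + \left(-4 + \frac{247}{465}\right)} = \sqrt{\left(\frac{96}{5} + \frac{5628}{5}\right) - \frac{1613}{465}} = \sqrt{\frac{5724}{5} - \frac{1613}{465}} = \sqrt{\frac{530719}{465}} = \frac{7 \sqrt{5036415}}{465} \approx 33.784$)
$\frac{88114}{v} = \frac{88114}{\frac{7}{465} \sqrt{5036415}} = 88114 \frac{\sqrt{5036415}}{75817} = \frac{88114 \sqrt{5036415}}{75817}$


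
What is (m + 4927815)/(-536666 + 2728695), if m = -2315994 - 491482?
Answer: 2120339/2192029 ≈ 0.96729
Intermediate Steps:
m = -2807476
(m + 4927815)/(-536666 + 2728695) = (-2807476 + 4927815)/(-536666 + 2728695) = 2120339/2192029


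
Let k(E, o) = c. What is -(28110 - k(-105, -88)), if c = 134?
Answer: -27976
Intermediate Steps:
k(E, o) = 134
-(28110 - k(-105, -88)) = -(28110 - 1*134) = -(28110 - 134) = -1*27976 = -27976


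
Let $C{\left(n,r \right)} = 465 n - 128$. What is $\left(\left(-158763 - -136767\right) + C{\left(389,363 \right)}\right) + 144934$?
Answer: $303695$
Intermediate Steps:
$C{\left(n,r \right)} = -128 + 465 n$
$\left(\left(-158763 - -136767\right) + C{\left(389,363 \right)}\right) + 144934 = \left(\left(-158763 - -136767\right) + \left(-128 + 465 \cdot 389\right)\right) + 144934 = \left(\left(-158763 + 136767\right) + \left(-128 + 180885\right)\right) + 144934 = \left(-21996 + 180757\right) + 144934 = 158761 + 144934 = 303695$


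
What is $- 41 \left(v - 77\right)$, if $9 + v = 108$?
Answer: $-902$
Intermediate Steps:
$v = 99$ ($v = -9 + 108 = 99$)
$- 41 \left(v - 77\right) = - 41 \left(99 - 77\right) = \left(-41\right) 22 = -902$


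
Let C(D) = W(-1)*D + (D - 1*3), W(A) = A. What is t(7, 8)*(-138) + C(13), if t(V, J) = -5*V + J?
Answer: 3723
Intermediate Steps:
t(V, J) = J - 5*V
C(D) = -3 (C(D) = -D + (D - 1*3) = -D + (D - 3) = -D + (-3 + D) = -3)
t(7, 8)*(-138) + C(13) = (8 - 5*7)*(-138) - 3 = (8 - 35)*(-138) - 3 = -27*(-138) - 3 = 3726 - 3 = 3723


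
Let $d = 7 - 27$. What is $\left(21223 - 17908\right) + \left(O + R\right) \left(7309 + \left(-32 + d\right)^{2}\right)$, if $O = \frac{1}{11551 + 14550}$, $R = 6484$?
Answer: $\frac{1694675480320}{26101} \approx 6.4928 \cdot 10^{7}$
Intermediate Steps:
$d = -20$
$O = \frac{1}{26101} \approx 3.8313 \cdot 10^{-5}$
$\left(21223 - 17908\right) + \left(O + R\right) \left(7309 + \left(-32 + d\right)^{2}\right) = \left(21223 - 17908\right) + \left(\frac{1}{26101} + 6484\right) \left(7309 + \left(-32 - 20\right)^{2}\right) = 3315 + \frac{169238885 \left(7309 + \left(-52\right)^{2}\right)}{26101} = 3315 + \frac{169238885 \left(7309 + 2704\right)}{26101} = 3315 + \frac{169238885}{26101} \cdot 10013 = 3315 + \frac{1694588955505}{26101} = \frac{1694675480320}{26101}$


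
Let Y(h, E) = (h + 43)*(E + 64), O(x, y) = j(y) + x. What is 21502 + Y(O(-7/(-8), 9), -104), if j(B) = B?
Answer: 19387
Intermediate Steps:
O(x, y) = x + y (O(x, y) = y + x = x + y)
Y(h, E) = (43 + h)*(64 + E)
21502 + Y(O(-7/(-8), 9), -104) = 21502 + (2752 + 43*(-104) + 64*(-7/(-8) + 9) - 104*(-7/(-8) + 9)) = 21502 + (2752 - 4472 + 64*(-7*(-⅛) + 9) - 104*(-7*(-⅛) + 9)) = 21502 + (2752 - 4472 + 64*(7/8 + 9) - 104*(7/8 + 9)) = 21502 + (2752 - 4472 + 64*(79/8) - 104*79/8) = 21502 + (2752 - 4472 + 632 - 1027) = 21502 - 2115 = 19387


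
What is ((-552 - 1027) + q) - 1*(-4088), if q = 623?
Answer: 3132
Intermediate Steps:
((-552 - 1027) + q) - 1*(-4088) = ((-552 - 1027) + 623) - 1*(-4088) = (-1579 + 623) + 4088 = -956 + 4088 = 3132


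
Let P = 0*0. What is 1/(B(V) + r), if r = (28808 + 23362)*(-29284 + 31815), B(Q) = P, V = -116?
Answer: 1/132042270 ≈ 7.5733e-9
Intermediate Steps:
P = 0
B(Q) = 0
r = 132042270 (r = 52170*2531 = 132042270)
1/(B(V) + r) = 1/(0 + 132042270) = 1/132042270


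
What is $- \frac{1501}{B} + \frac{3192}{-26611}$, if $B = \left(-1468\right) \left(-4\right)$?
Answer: $- \frac{58686535}{156259792} \approx -0.37557$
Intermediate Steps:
$B = 5872$
$- \frac{1501}{B} + \frac{3192}{-26611} = - \frac{1501}{5872} + \frac{3192}{-26611} = \left(-1501\right) \frac{1}{5872} + 3192 \left(- \frac{1}{26611}\right) = - \frac{1501}{5872} - \frac{3192}{26611} = - \frac{58686535}{156259792}$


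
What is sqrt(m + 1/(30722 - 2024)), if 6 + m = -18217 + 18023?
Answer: I*sqrt(164715012102)/28698 ≈ 14.142*I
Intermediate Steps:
m = -200 (m = -6 + (-18217 + 18023) = -6 - 194 = -200)
sqrt(m + 1/(30722 - 2024)) = sqrt(-200 + 1/(30722 - 2024)) = sqrt(-200 + 1/28698) = sqrt(-5739599/28698) = I*sqrt(164715012102)/28698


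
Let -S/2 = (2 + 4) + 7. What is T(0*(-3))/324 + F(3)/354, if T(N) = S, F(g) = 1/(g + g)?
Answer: -1525/19116 ≈ -0.079776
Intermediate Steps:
S = -26 (S = -2*((2 + 4) + 7) = -2*(6 + 7) = -2*13 = -26)
F(g) = 1/(2*g)
T(N) = -26
T(0*(-3))/324 + F(3)/354 = -26/324 + ((½)/3)/354 = -26*1/324 + ((½)*(⅓))*(1/354) = -13/162 + (⅙)*(1/354) = -13/162 + 1/2124 = -1525/19116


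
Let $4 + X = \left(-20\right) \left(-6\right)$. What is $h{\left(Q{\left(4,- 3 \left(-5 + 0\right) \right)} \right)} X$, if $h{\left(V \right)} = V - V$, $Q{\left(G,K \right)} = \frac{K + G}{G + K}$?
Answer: $0$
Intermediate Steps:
$Q{\left(G,K \right)} = 1$ ($Q{\left(G,K \right)} = \frac{G + K}{G + K} = 1$)
$X = 116$ ($X = -4 - -120 = -4 + 120 = 116$)
$h{\left(V \right)} = 0$
$h{\left(Q{\left(4,- 3 \left(-5 + 0\right) \right)} \right)} X = 0 \cdot 116 = 0$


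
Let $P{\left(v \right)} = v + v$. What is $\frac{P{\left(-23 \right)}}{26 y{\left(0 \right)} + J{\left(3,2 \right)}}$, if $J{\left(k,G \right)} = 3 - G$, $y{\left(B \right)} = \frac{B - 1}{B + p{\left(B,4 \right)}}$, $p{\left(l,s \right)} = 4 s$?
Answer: $\frac{368}{5} \approx 73.6$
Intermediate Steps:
$y{\left(B \right)} = \frac{-1 + B}{16 + B}$ ($y{\left(B \right)} = \frac{B - 1}{B + 4 \cdot 4} = \frac{-1 + B}{B + 16} = \frac{-1 + B}{16 + B}$)
$P{\left(v \right)} = 2 v$
$\frac{P{\left(-23 \right)}}{26 y{\left(0 \right)} + J{\left(3,2 \right)}} = \frac{2 \left(-23\right)}{26 \frac{-1 + 0}{16 + 0} + \left(3 - 2\right)} = - \frac{46}{26 \cdot \frac{1}{16} \left(-1\right) + \left(3 - 2\right)} = - \frac{46}{26 \cdot \frac{1}{16} \left(-1\right) + 1} = - \frac{46}{26 \left(- \frac{1}{16}\right) + 1} = - \frac{46}{- \frac{13}{8} + 1} = - \frac{46}{- \frac{5}{8}} = \left(-46\right) \left(- \frac{8}{5}\right) = \frac{368}{5}$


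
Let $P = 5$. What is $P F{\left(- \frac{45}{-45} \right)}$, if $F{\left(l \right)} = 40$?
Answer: $200$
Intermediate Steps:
$P F{\left(- \frac{45}{-45} \right)} = 5 \cdot 40 = 200$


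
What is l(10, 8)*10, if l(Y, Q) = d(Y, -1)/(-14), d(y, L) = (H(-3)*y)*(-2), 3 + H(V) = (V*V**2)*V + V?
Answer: 7500/7 ≈ 1071.4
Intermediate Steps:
H(V) = -3 + V + V**4 (H(V) = -3 + ((V*V**2)*V + V) = -3 + (V**3*V + V) = -3 + (V**4 + V) = -3 + (V + V**4) = -3 + V + V**4)
d(y, L) = -150*y (d(y, L) = ((-3 - 3 + (-3)**4)*y)*(-2) = ((-3 - 3 + 81)*y)*(-2) = (75*y)*(-2) = -150*y)
l(Y, Q) = 75*Y/7 (l(Y, Q) = -150*Y/(-14) = -150*Y*(-1/14) = 75*Y/7)
l(10, 8)*10 = ((75/7)*10)*10 = (750/7)*10 = 7500/7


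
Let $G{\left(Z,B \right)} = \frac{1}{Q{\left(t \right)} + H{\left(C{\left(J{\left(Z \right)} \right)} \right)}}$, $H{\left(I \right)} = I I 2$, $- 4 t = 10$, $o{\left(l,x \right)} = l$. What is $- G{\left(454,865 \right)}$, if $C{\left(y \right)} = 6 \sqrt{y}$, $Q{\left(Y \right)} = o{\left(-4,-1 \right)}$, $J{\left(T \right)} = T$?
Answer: $- \frac{1}{32684} \approx -3.0596 \cdot 10^{-5}$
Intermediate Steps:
$t = - \frac{5}{2}$ ($t = \left(- \frac{1}{4}\right) 10 = - \frac{5}{2} \approx -2.5$)
$Q{\left(Y \right)} = -4$
$H{\left(I \right)} = 2 I^{2}$ ($H{\left(I \right)} = I^{2} \cdot 2 = 2 I^{2}$)
$G{\left(Z,B \right)} = \frac{1}{-4 + 72 Z}$ ($G{\left(Z,B \right)} = \frac{1}{-4 + 2 \left(6 \sqrt{Z}\right)^{2}} = \frac{1}{-4 + 2 \cdot 36 Z} = \frac{1}{-4 + 72 Z}$)
$- G{\left(454,865 \right)} = - \frac{1}{4 \left(-1 + 18 \cdot 454\right)} = - \frac{1}{4 \left(-1 + 8172\right)} = - \frac{1}{4 \cdot 8171} = \left(-1\right) \frac{1}{32684} = - \frac{1}{32684}$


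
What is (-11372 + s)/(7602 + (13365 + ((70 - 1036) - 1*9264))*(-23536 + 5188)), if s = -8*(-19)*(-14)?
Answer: 2250/9585563 ≈ 0.00023473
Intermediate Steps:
s = -2128 (s = 152*(-14) = -2128)
(-11372 + s)/(7602 + (13365 + ((70 - 1036) - 1*9264))*(-23536 + 5188)) = (-11372 - 2128)/(7602 + (13365 + ((70 - 1036) - 1*9264))*(-23536 + 5188)) = -13500/(7602 + (13365 + (-966 - 9264))*(-18348)) = -13500/(7602 + (13365 - 10230)*(-18348)) = -13500/(7602 + 3135*(-18348)) = -13500/(7602 - 57520980) = -13500/(-57513378) = -13500*(-1/57513378) = 2250/9585563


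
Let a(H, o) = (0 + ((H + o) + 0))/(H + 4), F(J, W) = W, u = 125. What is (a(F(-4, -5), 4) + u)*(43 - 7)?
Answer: 4536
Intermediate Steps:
a(H, o) = (H + o)/(4 + H) (a(H, o) = (0 + (H + o))/(4 + H) = (H + o)/(4 + H))
(a(F(-4, -5), 4) + u)*(43 - 7) = ((-5 + 4)/(4 - 5) + 125)*(43 - 7) = (-1/(-1) + 125)*36 = (-1*(-1) + 125)*36 = (1 + 125)*36 = 126*36 = 4536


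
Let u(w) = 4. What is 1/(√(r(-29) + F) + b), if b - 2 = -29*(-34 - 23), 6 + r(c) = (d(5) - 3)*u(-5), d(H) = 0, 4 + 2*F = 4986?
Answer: 1655/2736552 - √2473/2736552 ≈ 0.00058660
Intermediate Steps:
F = 2491 (F = -2 + (½)*4986 = -2 + 2493 = 2491)
r(c) = -18 (r(c) = -6 + (0 - 3)*4 = -6 - 3*4 = -6 - 12 = -18)
b = 1655 (b = 2 - 29*(-34 - 23) = 2 - 29*(-57) = 2 + 1653 = 1655)
1/(√(r(-29) + F) + b) = 1/(√(-18 + 2491) + 1655) = 1/(√2473 + 1655) = 1/(1655 + √2473)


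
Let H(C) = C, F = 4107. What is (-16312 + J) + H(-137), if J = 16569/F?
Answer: -22513158/1369 ≈ -16445.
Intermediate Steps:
J = 5523/1369 (J = 16569/4107 = 16569*(1/4107) = 5523/1369 ≈ 4.0343)
(-16312 + J) + H(-137) = (-16312 + 5523/1369) - 137 = -22325605/1369 - 137 = -22513158/1369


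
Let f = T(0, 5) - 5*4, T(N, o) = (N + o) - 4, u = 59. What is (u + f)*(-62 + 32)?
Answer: -1200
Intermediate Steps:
T(N, o) = -4 + N + o
f = -19 (f = (-4 + 0 + 5) - 5*4 = 1 - 20 = -19)
(u + f)*(-62 + 32) = (59 - 19)*(-62 + 32) = 40*(-30) = -1200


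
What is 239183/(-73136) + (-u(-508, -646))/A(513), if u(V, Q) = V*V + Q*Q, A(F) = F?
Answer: -7073898937/5359824 ≈ -1319.8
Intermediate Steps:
u(V, Q) = Q² + V² (u(V, Q) = V² + Q² = Q² + V²)
239183/(-73136) + (-u(-508, -646))/A(513) = 239183/(-73136) - ((-646)² + (-508)²)/513 = 239183*(-1/73136) - (417316 + 258064)*(1/513) = -34169/10448 - 1*675380*(1/513) = -34169/10448 - 675380*1/513 = -34169/10448 - 675380/513 = -7073898937/5359824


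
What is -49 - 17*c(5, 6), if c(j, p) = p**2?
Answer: -661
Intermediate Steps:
-49 - 17*c(5, 6) = -49 - 17*6**2 = -49 - 17*36 = -49 - 612 = -661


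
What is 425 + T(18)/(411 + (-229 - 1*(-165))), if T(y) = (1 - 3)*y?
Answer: 147439/347 ≈ 424.90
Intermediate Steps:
T(y) = -2*y
425 + T(18)/(411 + (-229 - 1*(-165))) = 425 + (-2*18)/(411 + (-229 - 1*(-165))) = 425 - 36/(411 + (-229 + 165)) = 425 - 36/(411 - 64) = 425 - 36/347 = 147439/347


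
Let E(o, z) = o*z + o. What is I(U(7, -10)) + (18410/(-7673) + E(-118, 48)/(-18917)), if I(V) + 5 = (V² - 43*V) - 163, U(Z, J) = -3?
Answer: -4658400914/145150141 ≈ -32.094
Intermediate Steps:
E(o, z) = o + o*z
I(V) = -168 + V² - 43*V (I(V) = -5 + ((V² - 43*V) - 163) = -5 + (-163 + V² - 43*V) = -168 + V² - 43*V)
I(U(7, -10)) + (18410/(-7673) + E(-118, 48)/(-18917)) = (-168 + (-3)² - 43*(-3)) + (18410/(-7673) - 118*(1 + 48)/(-18917)) = (-168 + 9 + 129) + (18410*(-1/7673) - 118*49*(-1/18917)) = -30 + (-18410/7673 - 5782*(-1/18917)) = -30 + (-18410/7673 + 5782/18917) = -30 - 303896684/145150141 = -4658400914/145150141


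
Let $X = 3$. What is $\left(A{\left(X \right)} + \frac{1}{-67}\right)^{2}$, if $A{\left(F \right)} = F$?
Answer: $\frac{40000}{4489} \approx 8.9107$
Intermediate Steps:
$\left(A{\left(X \right)} + \frac{1}{-67}\right)^{2} = \left(3 + \frac{1}{-67}\right)^{2} = \left(3 - \frac{1}{67}\right)^{2} = \left(\frac{200}{67}\right)^{2} = \frac{40000}{4489}$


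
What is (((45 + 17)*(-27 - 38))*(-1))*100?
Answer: 403000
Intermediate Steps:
(((45 + 17)*(-27 - 38))*(-1))*100 = ((62*(-65))*(-1))*100 = -4030*(-1)*100 = 4030*100 = 403000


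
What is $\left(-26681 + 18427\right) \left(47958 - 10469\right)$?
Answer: $-309434206$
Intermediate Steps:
$\left(-26681 + 18427\right) \left(47958 - 10469\right) = \left(-8254\right) 37489 = -309434206$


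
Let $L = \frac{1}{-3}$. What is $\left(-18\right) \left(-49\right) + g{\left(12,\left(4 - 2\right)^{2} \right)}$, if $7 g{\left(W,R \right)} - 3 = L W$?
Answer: $\frac{6173}{7} \approx 881.86$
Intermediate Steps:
$L = - \frac{1}{3} \approx -0.33333$
$g{\left(W,R \right)} = \frac{3}{7} - \frac{W}{21}$ ($g{\left(W,R \right)} = \frac{3}{7} + \frac{\left(- \frac{1}{3}\right) W}{7} = \frac{3}{7} - \frac{W}{21}$)
$\left(-18\right) \left(-49\right) + g{\left(12,\left(4 - 2\right)^{2} \right)} = \left(-18\right) \left(-49\right) + \left(\frac{3}{7} - \frac{4}{7}\right) = 882 + \left(\frac{3}{7} - \frac{4}{7}\right) = 882 - \frac{1}{7} = \frac{6173}{7}$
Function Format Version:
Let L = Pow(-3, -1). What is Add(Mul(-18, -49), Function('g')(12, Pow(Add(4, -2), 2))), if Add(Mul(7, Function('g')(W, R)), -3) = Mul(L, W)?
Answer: Rational(6173, 7) ≈ 881.86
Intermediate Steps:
L = Rational(-1, 3) ≈ -0.33333
Function('g')(W, R) = Add(Rational(3, 7), Mul(Rational(-1, 21), W)) (Function('g')(W, R) = Add(Rational(3, 7), Mul(Rational(1, 7), Mul(Rational(-1, 3), W))) = Add(Rational(3, 7), Mul(Rational(-1, 21), W)))
Add(Mul(-18, -49), Function('g')(12, Pow(Add(4, -2), 2))) = Add(Mul(-18, -49), Add(Rational(3, 7), Mul(Rational(-1, 21), 12))) = Add(882, Add(Rational(3, 7), Rational(-4, 7))) = Add(882, Rational(-1, 7)) = Rational(6173, 7)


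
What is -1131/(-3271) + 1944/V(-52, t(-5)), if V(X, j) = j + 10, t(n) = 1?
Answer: 6371265/35981 ≈ 177.07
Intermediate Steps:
V(X, j) = 10 + j
-1131/(-3271) + 1944/V(-52, t(-5)) = -1131/(-3271) + 1944/(10 + 1) = -1131*(-1/3271) + 1944/11 = 1131/3271 + 1944*(1/11) = 1131/3271 + 1944/11 = 6371265/35981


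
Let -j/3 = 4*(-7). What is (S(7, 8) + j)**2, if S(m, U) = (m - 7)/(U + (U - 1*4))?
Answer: 7056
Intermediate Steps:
S(m, U) = (-7 + m)/(-4 + 2*U) (S(m, U) = (-7 + m)/(U + (U - 4)) = (-7 + m)/(U + (-4 + U)) = (-7 + m)/(-4 + 2*U))
j = 84 (j = -12*(-7) = -3*(-28) = 84)
(S(7, 8) + j)**2 = ((-7 + 7)/(2*(-2 + 8)) + 84)**2 = ((1/2)*0/6 + 84)**2 = ((1/2)*(1/6)*0 + 84)**2 = (0 + 84)**2 = 84**2 = 7056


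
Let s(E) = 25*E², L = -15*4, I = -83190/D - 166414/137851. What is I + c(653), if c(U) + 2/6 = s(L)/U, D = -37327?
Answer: 1396238980279327/10080160418643 ≈ 138.51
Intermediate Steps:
I = 5256089312/5145564277 (I = -83190/(-37327) - 166414/137851 = -83190*(-1/37327) - 166414*1/137851 = 83190/37327 - 166414/137851 = 5256089312/5145564277 ≈ 1.0215)
L = -60
c(U) = -⅓ + 90000/U (c(U) = -⅓ + (25*(-60)²)/U = -⅓ + (25*3600)/U = -⅓ + 90000/U)
I + c(653) = 5256089312/5145564277 + (⅓)*(270000 - 1*653)/653 = 5256089312/5145564277 + (⅓)*(1/653)*(270000 - 653) = 5256089312/5145564277 + (⅓)*(1/653)*269347 = 5256089312/5145564277 + 269347/1959 = 1396238980279327/10080160418643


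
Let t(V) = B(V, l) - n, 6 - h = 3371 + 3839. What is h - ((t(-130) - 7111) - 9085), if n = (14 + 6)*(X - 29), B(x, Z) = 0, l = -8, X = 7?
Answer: 8552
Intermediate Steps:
h = -7204 (h = 6 - (3371 + 3839) = 6 - 1*7210 = 6 - 7210 = -7204)
n = -440 (n = (14 + 6)*(7 - 29) = 20*(-22) = -440)
t(V) = 440 (t(V) = 0 - 1*(-440) = 0 + 440 = 440)
h - ((t(-130) - 7111) - 9085) = -7204 - ((440 - 7111) - 9085) = -7204 - (-6671 - 9085) = -7204 - 1*(-15756) = -7204 + 15756 = 8552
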